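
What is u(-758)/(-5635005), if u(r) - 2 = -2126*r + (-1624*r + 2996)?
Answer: -2845498/5635005 ≈ -0.50497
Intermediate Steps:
u(r) = 2998 - 3750*r (u(r) = 2 + (-2126*r + (-1624*r + 2996)) = 2 + (-2126*r + (2996 - 1624*r)) = 2 + (2996 - 3750*r) = 2998 - 3750*r)
u(-758)/(-5635005) = (2998 - 3750*(-758))/(-5635005) = (2998 + 2842500)*(-1/5635005) = 2845498*(-1/5635005) = -2845498/5635005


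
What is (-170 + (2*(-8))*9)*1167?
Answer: -366438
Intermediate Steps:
(-170 + (2*(-8))*9)*1167 = (-170 - 16*9)*1167 = (-170 - 144)*1167 = -314*1167 = -366438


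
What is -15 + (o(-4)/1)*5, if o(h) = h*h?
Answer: 65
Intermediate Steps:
o(h) = h²
-15 + (o(-4)/1)*5 = -15 + ((-4)²/1)*5 = -15 + (16*1)*5 = -15 + 16*5 = -15 + 80 = 65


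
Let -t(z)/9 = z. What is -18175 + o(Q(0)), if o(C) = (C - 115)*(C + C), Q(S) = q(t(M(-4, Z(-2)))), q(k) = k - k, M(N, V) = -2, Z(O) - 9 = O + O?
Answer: -18175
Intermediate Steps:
Z(O) = 9 + 2*O (Z(O) = 9 + (O + O) = 9 + 2*O)
t(z) = -9*z
q(k) = 0
Q(S) = 0
o(C) = 2*C*(-115 + C) (o(C) = (-115 + C)*(2*C) = 2*C*(-115 + C))
-18175 + o(Q(0)) = -18175 + 2*0*(-115 + 0) = -18175 + 2*0*(-115) = -18175 + 0 = -18175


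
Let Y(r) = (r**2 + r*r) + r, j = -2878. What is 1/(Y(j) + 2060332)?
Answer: 1/18623222 ≈ 5.3696e-8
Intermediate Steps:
Y(r) = r + 2*r**2 (Y(r) = (r**2 + r**2) + r = 2*r**2 + r = r + 2*r**2)
1/(Y(j) + 2060332) = 1/(-2878*(1 + 2*(-2878)) + 2060332) = 1/(-2878*(1 - 5756) + 2060332) = 1/(-2878*(-5755) + 2060332) = 1/(16562890 + 2060332) = 1/18623222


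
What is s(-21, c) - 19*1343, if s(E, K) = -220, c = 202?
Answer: -25737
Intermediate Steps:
s(-21, c) - 19*1343 = -220 - 19*1343 = -220 - 1*25517 = -220 - 25517 = -25737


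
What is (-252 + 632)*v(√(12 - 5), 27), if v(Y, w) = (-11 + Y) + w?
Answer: 6080 + 380*√7 ≈ 7085.4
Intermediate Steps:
v(Y, w) = -11 + Y + w
(-252 + 632)*v(√(12 - 5), 27) = (-252 + 632)*(-11 + √(12 - 5) + 27) = 380*(-11 + √7 + 27) = 380*(16 + √7) = 6080 + 380*√7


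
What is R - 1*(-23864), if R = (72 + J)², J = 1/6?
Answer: 1046593/36 ≈ 29072.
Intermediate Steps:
J = ⅙ ≈ 0.16667
R = 187489/36 (R = (72 + ⅙)² = (433/6)² = 187489/36 ≈ 5208.0)
R - 1*(-23864) = 187489/36 - 1*(-23864) = 187489/36 + 23864 = 1046593/36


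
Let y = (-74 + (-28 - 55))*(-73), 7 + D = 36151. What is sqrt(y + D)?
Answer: sqrt(47605) ≈ 218.19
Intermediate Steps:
D = 36144 (D = -7 + 36151 = 36144)
y = 11461 (y = (-74 - 83)*(-73) = -157*(-73) = 11461)
sqrt(y + D) = sqrt(11461 + 36144) = sqrt(47605)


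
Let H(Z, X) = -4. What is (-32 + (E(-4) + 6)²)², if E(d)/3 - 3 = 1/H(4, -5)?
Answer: 7491169/256 ≈ 29262.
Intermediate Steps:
E(d) = 33/4 (E(d) = 9 + 3/(-4) = 9 + 3*(-¼) = 9 - ¾ = 33/4)
(-32 + (E(-4) + 6)²)² = (-32 + (33/4 + 6)²)² = (-32 + (57/4)²)² = (-32 + 3249/16)² = (2737/16)² = 7491169/256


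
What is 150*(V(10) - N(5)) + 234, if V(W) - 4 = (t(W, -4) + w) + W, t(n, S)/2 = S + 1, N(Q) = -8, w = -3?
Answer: 2184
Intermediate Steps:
t(n, S) = 2 + 2*S (t(n, S) = 2*(S + 1) = 2*(1 + S) = 2 + 2*S)
V(W) = -5 + W (V(W) = 4 + (((2 + 2*(-4)) - 3) + W) = 4 + (((2 - 8) - 3) + W) = 4 + ((-6 - 3) + W) = 4 + (-9 + W) = -5 + W)
150*(V(10) - N(5)) + 234 = 150*((-5 + 10) - 1*(-8)) + 234 = 150*(5 + 8) + 234 = 150*13 + 234 = 1950 + 234 = 2184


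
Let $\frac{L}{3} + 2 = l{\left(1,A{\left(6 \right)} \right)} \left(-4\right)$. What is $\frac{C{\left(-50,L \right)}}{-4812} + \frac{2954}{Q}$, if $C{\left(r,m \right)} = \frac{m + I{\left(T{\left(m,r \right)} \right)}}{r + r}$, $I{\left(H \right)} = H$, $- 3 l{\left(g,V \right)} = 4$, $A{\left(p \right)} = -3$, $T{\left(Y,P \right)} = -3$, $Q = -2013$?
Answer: $- \frac{473816903}{322885200} \approx -1.4674$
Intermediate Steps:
$l{\left(g,V \right)} = - \frac{4}{3}$ ($l{\left(g,V \right)} = \left(- \frac{1}{3}\right) 4 = - \frac{4}{3}$)
$L = 10$ ($L = -6 + 3 \left(\left(- \frac{4}{3}\right) \left(-4\right)\right) = -6 + 3 \cdot \frac{16}{3} = -6 + 16 = 10$)
$C{\left(r,m \right)} = \frac{-3 + m}{2 r}$ ($C{\left(r,m \right)} = \frac{m - 3}{r + r} = \frac{-3 + m}{2 r}$)
$\frac{C{\left(-50,L \right)}}{-4812} + \frac{2954}{Q} = \frac{\frac{1}{2} \frac{1}{-50} \left(-3 + 10\right)}{-4812} + \frac{2954}{-2013} = \frac{1}{2} \left(- \frac{1}{50}\right) 7 \left(- \frac{1}{4812}\right) + 2954 \left(- \frac{1}{2013}\right) = \left(- \frac{7}{100}\right) \left(- \frac{1}{4812}\right) - \frac{2954}{2013} = \frac{7}{481200} - \frac{2954}{2013} = - \frac{473816903}{322885200}$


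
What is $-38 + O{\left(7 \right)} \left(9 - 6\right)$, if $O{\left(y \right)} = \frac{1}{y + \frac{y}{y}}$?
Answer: $- \frac{301}{8} \approx -37.625$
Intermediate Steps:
$O{\left(y \right)} = \frac{1}{1 + y}$ ($O{\left(y \right)} = \frac{1}{y + 1} = \frac{1}{1 + y}$)
$-38 + O{\left(7 \right)} \left(9 - 6\right) = -38 + \frac{9 - 6}{1 + 7} = -38 + \frac{9 - 6}{8} = -38 + \frac{1}{8} \cdot 3 = -38 + \frac{3}{8} = - \frac{301}{8}$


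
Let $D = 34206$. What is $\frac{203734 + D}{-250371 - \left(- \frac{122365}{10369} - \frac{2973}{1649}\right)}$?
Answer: $- \frac{4068412569140}{4280731179529} \approx -0.9504$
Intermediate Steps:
$\frac{203734 + D}{-250371 - \left(- \frac{122365}{10369} - \frac{2973}{1649}\right)} = \frac{203734 + 34206}{-250371 - \left(- \frac{122365}{10369} - \frac{2973}{1649}\right)} = \frac{237940}{-250371 - - \frac{232606922}{17098481}} = \frac{237940}{-250371 + \left(\frac{122365}{10369} + \frac{2973}{1649}\right)} = \frac{237940}{-250371 + \frac{232606922}{17098481}} = \frac{237940}{- \frac{4280731179529}{17098481}} = 237940 \left(- \frac{17098481}{4280731179529}\right) = - \frac{4068412569140}{4280731179529}$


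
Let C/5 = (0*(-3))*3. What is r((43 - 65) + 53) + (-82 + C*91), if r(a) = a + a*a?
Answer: 910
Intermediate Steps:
r(a) = a + a**2
C = 0 (C = 5*((0*(-3))*3) = 5*(0*3) = 5*0 = 0)
r((43 - 65) + 53) + (-82 + C*91) = ((43 - 65) + 53)*(1 + ((43 - 65) + 53)) + (-82 + 0*91) = (-22 + 53)*(1 + (-22 + 53)) + (-82 + 0) = 31*(1 + 31) - 82 = 31*32 - 82 = 992 - 82 = 910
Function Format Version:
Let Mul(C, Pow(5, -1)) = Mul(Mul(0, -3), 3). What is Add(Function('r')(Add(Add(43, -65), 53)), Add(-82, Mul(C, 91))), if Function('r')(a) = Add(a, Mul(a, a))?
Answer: 910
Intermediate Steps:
Function('r')(a) = Add(a, Pow(a, 2))
C = 0 (C = Mul(5, Mul(Mul(0, -3), 3)) = Mul(5, Mul(0, 3)) = Mul(5, 0) = 0)
Add(Function('r')(Add(Add(43, -65), 53)), Add(-82, Mul(C, 91))) = Add(Mul(Add(Add(43, -65), 53), Add(1, Add(Add(43, -65), 53))), Add(-82, Mul(0, 91))) = Add(Mul(Add(-22, 53), Add(1, Add(-22, 53))), Add(-82, 0)) = Add(Mul(31, Add(1, 31)), -82) = Add(Mul(31, 32), -82) = Add(992, -82) = 910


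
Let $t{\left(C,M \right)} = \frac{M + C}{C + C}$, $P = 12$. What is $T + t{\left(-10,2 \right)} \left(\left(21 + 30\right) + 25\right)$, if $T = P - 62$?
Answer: $- \frac{98}{5} \approx -19.6$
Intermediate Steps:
$t{\left(C,M \right)} = \frac{C + M}{2 C}$
$T = -50$ ($T = 12 - 62 = -50$)
$T + t{\left(-10,2 \right)} \left(\left(21 + 30\right) + 25\right) = -50 + \frac{-10 + 2}{2 \left(-10\right)} \left(\left(21 + 30\right) + 25\right) = -50 + \frac{1}{2} \left(- \frac{1}{10}\right) \left(-8\right) \left(51 + 25\right) = -50 + \frac{2}{5} \cdot 76 = -50 + \frac{152}{5} = - \frac{98}{5}$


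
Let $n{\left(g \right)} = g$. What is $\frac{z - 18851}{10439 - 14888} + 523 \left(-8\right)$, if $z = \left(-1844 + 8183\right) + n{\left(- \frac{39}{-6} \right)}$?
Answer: $- \frac{12401407}{2966} \approx -4181.2$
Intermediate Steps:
$z = \frac{12691}{2}$ ($z = \left(-1844 + 8183\right) - \frac{39}{-6} = 6339 - - \frac{13}{2} = 6339 + \frac{13}{2} = \frac{12691}{2} \approx 6345.5$)
$\frac{z - 18851}{10439 - 14888} + 523 \left(-8\right) = \frac{\frac{12691}{2} - 18851}{10439 - 14888} + 523 \left(-8\right) = - \frac{25011}{2 \left(-4449\right)} - 4184 = \left(- \frac{25011}{2}\right) \left(- \frac{1}{4449}\right) - 4184 = \frac{8337}{2966} - 4184 = - \frac{12401407}{2966}$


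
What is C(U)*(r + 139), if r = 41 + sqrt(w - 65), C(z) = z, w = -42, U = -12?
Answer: -2160 - 12*I*sqrt(107) ≈ -2160.0 - 124.13*I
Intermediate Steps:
r = 41 + I*sqrt(107) (r = 41 + sqrt(-42 - 65) = 41 + sqrt(-107) = 41 + I*sqrt(107) ≈ 41.0 + 10.344*I)
C(U)*(r + 139) = -12*((41 + I*sqrt(107)) + 139) = -12*(180 + I*sqrt(107)) = -2160 - 12*I*sqrt(107)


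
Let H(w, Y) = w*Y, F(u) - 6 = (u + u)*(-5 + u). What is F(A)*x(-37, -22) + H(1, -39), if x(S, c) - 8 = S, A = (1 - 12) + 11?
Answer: -213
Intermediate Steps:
A = 0 (A = -11 + 11 = 0)
F(u) = 6 + 2*u*(-5 + u) (F(u) = 6 + (u + u)*(-5 + u) = 6 + (2*u)*(-5 + u) = 6 + 2*u*(-5 + u))
x(S, c) = 8 + S
H(w, Y) = Y*w
F(A)*x(-37, -22) + H(1, -39) = (6 - 10*0 + 2*0**2)*(8 - 37) - 39*1 = (6 + 0 + 2*0)*(-29) - 39 = (6 + 0 + 0)*(-29) - 39 = 6*(-29) - 39 = -174 - 39 = -213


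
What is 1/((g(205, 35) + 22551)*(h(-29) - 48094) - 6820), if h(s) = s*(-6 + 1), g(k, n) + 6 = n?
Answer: -1/1082695240 ≈ -9.2362e-10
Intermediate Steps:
g(k, n) = -6 + n
h(s) = -5*s (h(s) = s*(-5) = -5*s)
1/((g(205, 35) + 22551)*(h(-29) - 48094) - 6820) = 1/(((-6 + 35) + 22551)*(-5*(-29) - 48094) - 6820) = 1/((29 + 22551)*(145 - 48094) - 6820) = 1/(22580*(-47949) - 6820) = 1/(-1082688420 - 6820) = 1/(-1082695240) = -1/1082695240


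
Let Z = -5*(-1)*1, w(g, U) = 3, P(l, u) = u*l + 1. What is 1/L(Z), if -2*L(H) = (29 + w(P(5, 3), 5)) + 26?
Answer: -1/29 ≈ -0.034483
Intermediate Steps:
P(l, u) = 1 + l*u (P(l, u) = l*u + 1 = 1 + l*u)
Z = 5 (Z = 5*1 = 5)
L(H) = -29 (L(H) = -((29 + 3) + 26)/2 = -(32 + 26)/2 = -1/2*58 = -29)
1/L(Z) = 1/(-29) = -1/29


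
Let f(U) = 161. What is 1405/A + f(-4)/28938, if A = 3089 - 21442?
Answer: -5386151/75871302 ≈ -0.070991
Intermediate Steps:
A = -18353
1405/A + f(-4)/28938 = 1405/(-18353) + 161/28938 = 1405*(-1/18353) + 161*(1/28938) = -1405/18353 + 23/4134 = -5386151/75871302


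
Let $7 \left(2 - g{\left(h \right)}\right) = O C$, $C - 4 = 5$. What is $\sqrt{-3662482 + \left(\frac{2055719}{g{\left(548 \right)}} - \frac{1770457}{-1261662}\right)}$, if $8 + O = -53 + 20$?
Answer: $\frac{i \sqrt{846409768652186577023070}}{483216546} \approx 1903.9 i$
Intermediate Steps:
$O = -41$ ($O = -8 + \left(-53 + 20\right) = -8 - 33 = -41$)
$C = 9$ ($C = 4 + 5 = 9$)
$g{\left(h \right)} = \frac{383}{7}$ ($g{\left(h \right)} = 2 - \frac{\left(-41\right) 9}{7} = 2 - - \frac{369}{7} = 2 + \frac{369}{7} = \frac{383}{7}$)
$\sqrt{-3662482 + \left(\frac{2055719}{g{\left(548 \right)}} - \frac{1770457}{-1261662}\right)} = \sqrt{-3662482 + \left(\frac{2055719}{\frac{383}{7}} - \frac{1770457}{-1261662}\right)} = \sqrt{-3662482 + \left(2055719 \cdot \frac{7}{383} - - \frac{1770457}{1261662}\right)} = \sqrt{-3662482 + \left(\frac{14390033}{383} + \frac{1770457}{1261662}\right)} = \sqrt{-3662482 + \frac{18156035899877}{483216546}} = \sqrt{- \frac{1751615865927295}{483216546}} = \frac{i \sqrt{846409768652186577023070}}{483216546}$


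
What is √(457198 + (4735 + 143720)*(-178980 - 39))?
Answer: I*√26575808447 ≈ 1.6302e+5*I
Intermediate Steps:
√(457198 + (4735 + 143720)*(-178980 - 39)) = √(457198 + 148455*(-179019)) = √(457198 - 26576265645) = √(-26575808447) = I*√26575808447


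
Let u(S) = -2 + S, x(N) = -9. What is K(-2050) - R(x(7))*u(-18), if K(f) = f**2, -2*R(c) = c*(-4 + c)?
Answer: 4201330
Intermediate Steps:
R(c) = -c*(-4 + c)/2
K(-2050) - R(x(7))*u(-18) = (-2050)**2 - (1/2)*(-9)*(4 - 1*(-9))*(-2 - 18) = 4202500 - (1/2)*(-9)*(4 + 9)*(-20) = 4202500 - (1/2)*(-9)*13*(-20) = 4202500 - (-117)*(-20)/2 = 4202500 - 1*1170 = 4202500 - 1170 = 4201330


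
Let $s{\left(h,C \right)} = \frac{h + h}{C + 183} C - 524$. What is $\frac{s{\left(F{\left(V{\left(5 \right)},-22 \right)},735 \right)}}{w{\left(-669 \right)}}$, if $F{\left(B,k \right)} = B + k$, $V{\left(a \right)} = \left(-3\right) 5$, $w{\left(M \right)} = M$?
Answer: $\frac{89237}{102357} \approx 0.87182$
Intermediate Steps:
$V{\left(a \right)} = -15$
$s{\left(h,C \right)} = -524 + \frac{2 C h}{183 + C}$ ($s{\left(h,C \right)} = \frac{2 h}{183 + C} C - 524 = \frac{2 C h}{183 + C} - 524 = -524 + \frac{2 C h}{183 + C}$)
$\frac{s{\left(F{\left(V{\left(5 \right)},-22 \right)},735 \right)}}{w{\left(-669 \right)}} = \frac{2 \frac{1}{183 + 735} \left(-47946 - 192570 + 735 \left(-15 - 22\right)\right)}{-669} = \frac{2 \left(-47946 - 192570 + 735 \left(-37\right)\right)}{918} \left(- \frac{1}{669}\right) = 2 \cdot \frac{1}{918} \left(-47946 - 192570 - 27195\right) \left(- \frac{1}{669}\right) = 2 \cdot \frac{1}{918} \left(-267711\right) \left(- \frac{1}{669}\right) = \left(- \frac{89237}{153}\right) \left(- \frac{1}{669}\right) = \frac{89237}{102357}$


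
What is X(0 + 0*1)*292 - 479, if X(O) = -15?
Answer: -4859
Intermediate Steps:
X(0 + 0*1)*292 - 479 = -15*292 - 479 = -4380 - 479 = -4859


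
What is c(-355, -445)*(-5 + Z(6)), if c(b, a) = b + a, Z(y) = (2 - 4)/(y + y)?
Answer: 12400/3 ≈ 4133.3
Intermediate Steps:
Z(y) = -1/y (Z(y) = -2*1/(2*y) = -1/y)
c(b, a) = a + b
c(-355, -445)*(-5 + Z(6)) = (-445 - 355)*(-5 - 1/6) = -800*(-5 - 1*1/6) = -800*(-5 - 1/6) = -800*(-31/6) = 12400/3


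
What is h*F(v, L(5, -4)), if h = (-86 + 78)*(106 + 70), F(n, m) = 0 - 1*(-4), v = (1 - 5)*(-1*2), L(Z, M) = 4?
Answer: -5632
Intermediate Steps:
v = 8 (v = -4*(-2) = 8)
F(n, m) = 4 (F(n, m) = 0 + 4 = 4)
h = -1408 (h = -8*176 = -1408)
h*F(v, L(5, -4)) = -1408*4 = -5632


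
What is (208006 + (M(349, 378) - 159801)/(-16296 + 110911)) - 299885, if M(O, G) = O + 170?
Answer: -8693290867/94615 ≈ -91881.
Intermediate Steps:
M(O, G) = 170 + O
(208006 + (M(349, 378) - 159801)/(-16296 + 110911)) - 299885 = (208006 + ((170 + 349) - 159801)/(-16296 + 110911)) - 299885 = (208006 + (519 - 159801)/94615) - 299885 = (208006 - 159282*1/94615) - 299885 = (208006 - 159282/94615) - 299885 = 19680328408/94615 - 299885 = -8693290867/94615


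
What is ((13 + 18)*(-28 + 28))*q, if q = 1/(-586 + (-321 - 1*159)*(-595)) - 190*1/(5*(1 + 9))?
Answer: 0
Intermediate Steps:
q = -482045/126854 (q = -1/595/(-586 + (-321 - 159)) - 190/(5*10) = -1/595/(-586 - 480) - 190/50 = -1/595/(-1066) - 190*1/50 = -1/1066*(-1/595) - 19/5 = 1/634270 - 19/5 = -482045/126854 ≈ -3.8000)
((13 + 18)*(-28 + 28))*q = ((13 + 18)*(-28 + 28))*(-482045/126854) = (31*0)*(-482045/126854) = 0*(-482045/126854) = 0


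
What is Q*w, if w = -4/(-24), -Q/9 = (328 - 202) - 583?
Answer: 1371/2 ≈ 685.50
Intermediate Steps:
Q = 4113 (Q = -9*((328 - 202) - 583) = -9*(126 - 583) = -9*(-457) = 4113)
w = 1/6 (w = -4*(-1/24) = 1/6 ≈ 0.16667)
Q*w = 4113*(1/6) = 1371/2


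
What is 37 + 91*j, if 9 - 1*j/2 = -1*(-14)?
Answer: -873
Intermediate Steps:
j = -10 (j = 18 - (-2)*(-14) = 18 - 2*14 = 18 - 28 = -10)
37 + 91*j = 37 + 91*(-10) = 37 - 910 = -873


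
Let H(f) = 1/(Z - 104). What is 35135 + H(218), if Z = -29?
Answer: 4672954/133 ≈ 35135.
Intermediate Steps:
H(f) = -1/133 (H(f) = 1/(-29 - 104) = 1/(-133) = -1/133)
35135 + H(218) = 35135 - 1/133 = 4672954/133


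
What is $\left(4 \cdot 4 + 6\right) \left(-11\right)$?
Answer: $-242$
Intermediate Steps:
$\left(4 \cdot 4 + 6\right) \left(-11\right) = \left(16 + 6\right) \left(-11\right) = 22 \left(-11\right) = -242$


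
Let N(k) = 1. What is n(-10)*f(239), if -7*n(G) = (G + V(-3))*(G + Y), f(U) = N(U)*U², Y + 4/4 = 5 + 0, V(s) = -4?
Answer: -685452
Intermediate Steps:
Y = 4 (Y = -1 + (5 + 0) = -1 + 5 = 4)
f(U) = U² (f(U) = 1*U² = U²)
n(G) = -(-4 + G)*(4 + G)/7 (n(G) = -(G - 4)*(G + 4)/7 = -(-4 + G)*(4 + G)/7)
n(-10)*f(239) = (16/7 - ⅐*(-10)²)*239² = (16/7 - ⅐*100)*57121 = (16/7 - 100/7)*57121 = -12*57121 = -685452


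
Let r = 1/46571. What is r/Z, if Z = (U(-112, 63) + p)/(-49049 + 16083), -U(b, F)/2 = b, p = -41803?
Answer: 32966/1936375609 ≈ 1.7025e-5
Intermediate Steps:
U(b, F) = -2*b
r = 1/46571 ≈ 2.1473e-5
Z = 41579/32966 (Z = (-2*(-112) - 41803)/(-49049 + 16083) = (224 - 41803)/(-32966) = -41579*(-1/32966) = 41579/32966 ≈ 1.2613)
r/Z = 1/(46571*(41579/32966)) = (1/46571)*(32966/41579) = 32966/1936375609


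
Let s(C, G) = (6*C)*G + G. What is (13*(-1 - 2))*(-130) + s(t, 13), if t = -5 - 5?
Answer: 4303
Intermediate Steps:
t = -10
s(C, G) = G + 6*C*G (s(C, G) = 6*C*G + G = G + 6*C*G)
(13*(-1 - 2))*(-130) + s(t, 13) = (13*(-1 - 2))*(-130) + 13*(1 + 6*(-10)) = (13*(-3))*(-130) + 13*(1 - 60) = -39*(-130) + 13*(-59) = 5070 - 767 = 4303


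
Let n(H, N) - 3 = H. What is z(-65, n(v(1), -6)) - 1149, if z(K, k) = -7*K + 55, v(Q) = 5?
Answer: -639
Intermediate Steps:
n(H, N) = 3 + H
z(K, k) = 55 - 7*K
z(-65, n(v(1), -6)) - 1149 = (55 - 7*(-65)) - 1149 = (55 + 455) - 1149 = 510 - 1149 = -639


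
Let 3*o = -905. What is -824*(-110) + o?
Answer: 271015/3 ≈ 90338.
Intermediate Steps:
o = -905/3 (o = (⅓)*(-905) = -905/3 ≈ -301.67)
-824*(-110) + o = -824*(-110) - 905/3 = 90640 - 905/3 = 271015/3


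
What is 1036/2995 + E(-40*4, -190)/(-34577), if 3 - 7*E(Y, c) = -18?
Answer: 35812787/103558115 ≈ 0.34582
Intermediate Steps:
E(Y, c) = 3 (E(Y, c) = 3/7 - ⅐*(-18) = 3/7 + 18/7 = 3)
1036/2995 + E(-40*4, -190)/(-34577) = 1036/2995 + 3/(-34577) = 1036*(1/2995) + 3*(-1/34577) = 1036/2995 - 3/34577 = 35812787/103558115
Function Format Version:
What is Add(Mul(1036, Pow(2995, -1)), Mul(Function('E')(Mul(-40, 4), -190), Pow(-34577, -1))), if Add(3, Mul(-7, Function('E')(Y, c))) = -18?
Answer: Rational(35812787, 103558115) ≈ 0.34582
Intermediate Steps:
Function('E')(Y, c) = 3 (Function('E')(Y, c) = Add(Rational(3, 7), Mul(Rational(-1, 7), -18)) = Add(Rational(3, 7), Rational(18, 7)) = 3)
Add(Mul(1036, Pow(2995, -1)), Mul(Function('E')(Mul(-40, 4), -190), Pow(-34577, -1))) = Add(Mul(1036, Pow(2995, -1)), Mul(3, Pow(-34577, -1))) = Add(Mul(1036, Rational(1, 2995)), Mul(3, Rational(-1, 34577))) = Add(Rational(1036, 2995), Rational(-3, 34577)) = Rational(35812787, 103558115)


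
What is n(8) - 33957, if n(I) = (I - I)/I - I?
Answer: -33965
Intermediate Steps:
n(I) = -I (n(I) = 0/I - I = 0 - I = -I)
n(8) - 33957 = -1*8 - 33957 = -8 - 33957 = -33965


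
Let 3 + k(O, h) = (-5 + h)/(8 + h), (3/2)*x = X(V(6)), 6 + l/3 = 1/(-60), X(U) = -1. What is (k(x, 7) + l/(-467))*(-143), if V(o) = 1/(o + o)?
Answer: 11331463/28020 ≈ 404.41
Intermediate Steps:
V(o) = 1/(2*o)
l = -361/20 (l = -18 + 3/(-60) = -18 + 3*(-1/60) = -18 - 1/20 = -361/20 ≈ -18.050)
x = -⅔ (x = (⅔)*(-1) = -⅔ ≈ -0.66667)
k(O, h) = -3 + (-5 + h)/(8 + h)
(k(x, 7) + l/(-467))*(-143) = ((-29 - 2*7)/(8 + 7) - 361/20/(-467))*(-143) = ((-29 - 14)/15 - 361/20*(-1/467))*(-143) = ((1/15)*(-43) + 361/9340)*(-143) = (-43/15 + 361/9340)*(-143) = -79241/28020*(-143) = 11331463/28020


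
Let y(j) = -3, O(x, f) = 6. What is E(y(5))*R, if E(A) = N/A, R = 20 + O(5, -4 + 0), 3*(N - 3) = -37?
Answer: 728/9 ≈ 80.889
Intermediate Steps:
N = -28/3 (N = 3 + (⅓)*(-37) = 3 - 37/3 = -28/3 ≈ -9.3333)
R = 26 (R = 20 + 6 = 26)
E(A) = -28/(3*A)
E(y(5))*R = -28/3/(-3)*26 = -28/3*(-⅓)*26 = (28/9)*26 = 728/9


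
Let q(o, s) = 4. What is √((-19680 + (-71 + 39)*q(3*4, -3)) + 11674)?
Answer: 7*I*√166 ≈ 90.189*I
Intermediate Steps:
√((-19680 + (-71 + 39)*q(3*4, -3)) + 11674) = √((-19680 + (-71 + 39)*4) + 11674) = √((-19680 - 32*4) + 11674) = √((-19680 - 128) + 11674) = √(-19808 + 11674) = √(-8134) = 7*I*√166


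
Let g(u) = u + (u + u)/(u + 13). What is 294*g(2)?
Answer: 3332/5 ≈ 666.40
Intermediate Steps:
g(u) = u + 2*u/(13 + u) (g(u) = u + (2*u)/(13 + u) = u + 2*u/(13 + u))
294*g(2) = 294*(2*(15 + 2)/(13 + 2)) = 294*(2*17/15) = 294*(2*(1/15)*17) = 294*(34/15) = 3332/5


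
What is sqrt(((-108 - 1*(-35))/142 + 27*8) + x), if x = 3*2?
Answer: sqrt(4466042)/142 ≈ 14.882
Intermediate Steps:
x = 6
sqrt(((-108 - 1*(-35))/142 + 27*8) + x) = sqrt(((-108 - 1*(-35))/142 + 27*8) + 6) = sqrt(((-108 + 35)*(1/142) + 216) + 6) = sqrt((-73*1/142 + 216) + 6) = sqrt((-73/142 + 216) + 6) = sqrt(30599/142 + 6) = sqrt(31451/142) = sqrt(4466042)/142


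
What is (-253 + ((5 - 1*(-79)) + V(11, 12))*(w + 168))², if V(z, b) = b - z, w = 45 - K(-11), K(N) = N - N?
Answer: 318693904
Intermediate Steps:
K(N) = 0
w = 45 (w = 45 - 1*0 = 45 + 0 = 45)
(-253 + ((5 - 1*(-79)) + V(11, 12))*(w + 168))² = (-253 + ((5 - 1*(-79)) + (12 - 1*11))*(45 + 168))² = (-253 + ((5 + 79) + (12 - 11))*213)² = (-253 + (84 + 1)*213)² = (-253 + 85*213)² = (-253 + 18105)² = 17852² = 318693904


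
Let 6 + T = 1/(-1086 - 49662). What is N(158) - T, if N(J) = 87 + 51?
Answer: 7307713/50748 ≈ 144.00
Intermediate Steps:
T = -304489/50748 (T = -6 + 1/(-1086 - 49662) = -6 + 1/(-50748) = -6 - 1/50748 = -304489/50748 ≈ -6.0000)
N(J) = 138
N(158) - T = 138 - 1*(-304489/50748) = 138 + 304489/50748 = 7307713/50748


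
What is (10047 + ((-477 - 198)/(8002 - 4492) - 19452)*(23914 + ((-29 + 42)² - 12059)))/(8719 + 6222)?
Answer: -3040480473/194233 ≈ -15654.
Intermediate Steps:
(10047 + ((-477 - 198)/(8002 - 4492) - 19452)*(23914 + ((-29 + 42)² - 12059)))/(8719 + 6222) = (10047 + (-675/3510 - 19452)*(23914 + (13² - 12059)))/14941 = (10047 + (-675*1/3510 - 19452)*(23914 + (169 - 12059)))*(1/14941) = (10047 + (-5/26 - 19452)*(23914 - 11890))*(1/14941) = (10047 - 505757/26*12024)*(1/14941) = (10047 - 3040611084/13)*(1/14941) = -3040480473/13*1/14941 = -3040480473/194233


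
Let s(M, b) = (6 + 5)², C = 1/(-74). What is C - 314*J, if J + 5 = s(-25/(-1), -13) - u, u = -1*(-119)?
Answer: 69707/74 ≈ 941.99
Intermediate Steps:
C = -1/74 ≈ -0.013514
s(M, b) = 121 (s(M, b) = 11² = 121)
u = 119
J = -3 (J = -5 + (121 - 1*119) = -5 + (121 - 119) = -5 + 2 = -3)
C - 314*J = -1/74 - 314*(-3) = -1/74 + 942 = 69707/74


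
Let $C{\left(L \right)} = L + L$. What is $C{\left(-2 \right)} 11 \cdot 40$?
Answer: $-1760$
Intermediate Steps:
$C{\left(L \right)} = 2 L$
$C{\left(-2 \right)} 11 \cdot 40 = 2 \left(-2\right) 11 \cdot 40 = \left(-4\right) 11 \cdot 40 = \left(-44\right) 40 = -1760$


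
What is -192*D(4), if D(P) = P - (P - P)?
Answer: -768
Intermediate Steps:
D(P) = P (D(P) = P - 1*0 = P + 0 = P)
-192*D(4) = -192*4 = -768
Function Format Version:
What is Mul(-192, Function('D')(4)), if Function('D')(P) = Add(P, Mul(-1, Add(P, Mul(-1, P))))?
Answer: -768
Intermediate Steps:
Function('D')(P) = P (Function('D')(P) = Add(P, Mul(-1, 0)) = Add(P, 0) = P)
Mul(-192, Function('D')(4)) = Mul(-192, 4) = -768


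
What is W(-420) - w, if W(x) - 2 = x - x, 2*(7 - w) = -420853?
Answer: -420863/2 ≈ -2.1043e+5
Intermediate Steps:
w = 420867/2 (w = 7 - ½*(-420853) = 7 + 420853/2 = 420867/2 ≈ 2.1043e+5)
W(x) = 2 (W(x) = 2 + (x - x) = 2 + 0 = 2)
W(-420) - w = 2 - 1*420867/2 = 2 - 420867/2 = -420863/2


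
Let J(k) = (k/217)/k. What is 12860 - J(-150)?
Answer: 2790619/217 ≈ 12860.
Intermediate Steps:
J(k) = 1/217 (J(k) = (k*(1/217))/k = (k/217)/k = 1/217)
12860 - J(-150) = 12860 - 1*1/217 = 12860 - 1/217 = 2790619/217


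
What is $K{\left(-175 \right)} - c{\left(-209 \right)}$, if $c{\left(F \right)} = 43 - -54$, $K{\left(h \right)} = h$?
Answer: $-272$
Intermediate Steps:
$c{\left(F \right)} = 97$ ($c{\left(F \right)} = 43 + 54 = 97$)
$K{\left(-175 \right)} - c{\left(-209 \right)} = -175 - 97 = -272$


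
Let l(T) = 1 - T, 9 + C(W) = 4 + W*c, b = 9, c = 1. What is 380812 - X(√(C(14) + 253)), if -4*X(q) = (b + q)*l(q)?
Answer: 1522995/4 - 2*√262 ≈ 3.8072e+5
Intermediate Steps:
C(W) = -5 + W (C(W) = -9 + (4 + W*1) = -9 + (4 + W) = -5 + W)
X(q) = -(1 - q)*(9 + q)/4 (X(q) = -(9 + q)*(1 - q)/4 = -(1 - q)*(9 + q)/4)
380812 - X(√(C(14) + 253)) = 380812 - (-1 + √((-5 + 14) + 253))*(9 + √((-5 + 14) + 253))/4 = 380812 - (-1 + √(9 + 253))*(9 + √(9 + 253))/4 = 380812 - (-1 + √262)*(9 + √262)/4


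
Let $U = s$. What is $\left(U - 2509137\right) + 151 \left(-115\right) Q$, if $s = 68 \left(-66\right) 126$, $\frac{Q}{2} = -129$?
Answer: $1405545$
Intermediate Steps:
$Q = -258$ ($Q = 2 \left(-129\right) = -258$)
$s = -565488$ ($s = \left(-4488\right) 126 = -565488$)
$U = -565488$
$\left(U - 2509137\right) + 151 \left(-115\right) Q = \left(-565488 - 2509137\right) + 151 \left(-115\right) \left(-258\right) = \left(-565488 - 2509137\right) - -4480170 = -3074625 + 4480170 = 1405545$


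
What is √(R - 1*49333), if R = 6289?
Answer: 2*I*√10761 ≈ 207.47*I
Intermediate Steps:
√(R - 1*49333) = √(6289 - 1*49333) = √(6289 - 49333) = √(-43044) = 2*I*√10761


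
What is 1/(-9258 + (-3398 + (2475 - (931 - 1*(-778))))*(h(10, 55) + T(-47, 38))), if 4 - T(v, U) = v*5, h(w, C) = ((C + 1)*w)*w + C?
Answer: -1/15522266 ≈ -6.4424e-8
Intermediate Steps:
h(w, C) = C + w**2*(1 + C) (h(w, C) = ((1 + C)*w)*w + C = (w*(1 + C))*w + C = w**2*(1 + C) + C = C + w**2*(1 + C))
T(v, U) = 4 - 5*v (T(v, U) = 4 - v*5 = 4 - 5*v)
1/(-9258 + (-3398 + (2475 - (931 - 1*(-778))))*(h(10, 55) + T(-47, 38))) = 1/(-9258 + (-3398 + (2475 - (931 - 1*(-778))))*((55 + 10**2 + 55*10**2) + (4 - 5*(-47)))) = 1/(-9258 + (-3398 + (2475 - (931 + 778)))*((55 + 100 + 55*100) + (4 + 235))) = 1/(-9258 + (-3398 + (2475 - 1*1709))*((55 + 100 + 5500) + 239)) = 1/(-9258 + (-3398 + (2475 - 1709))*(5655 + 239)) = 1/(-9258 + (-3398 + 766)*5894) = 1/(-9258 - 2632*5894) = 1/(-9258 - 15513008) = 1/(-15522266) = -1/15522266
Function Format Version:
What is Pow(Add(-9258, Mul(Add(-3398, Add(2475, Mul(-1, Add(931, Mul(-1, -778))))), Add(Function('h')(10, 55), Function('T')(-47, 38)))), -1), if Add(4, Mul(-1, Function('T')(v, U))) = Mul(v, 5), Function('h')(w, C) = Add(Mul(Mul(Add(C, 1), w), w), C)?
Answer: Rational(-1, 15522266) ≈ -6.4424e-8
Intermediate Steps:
Function('h')(w, C) = Add(C, Mul(Pow(w, 2), Add(1, C))) (Function('h')(w, C) = Add(Mul(Mul(Add(1, C), w), w), C) = Add(Mul(Mul(w, Add(1, C)), w), C) = Add(Mul(Pow(w, 2), Add(1, C)), C) = Add(C, Mul(Pow(w, 2), Add(1, C))))
Function('T')(v, U) = Add(4, Mul(-5, v)) (Function('T')(v, U) = Add(4, Mul(-1, Mul(v, 5))) = Add(4, Mul(-1, Mul(5, v))) = Add(4, Mul(-5, v)))
Pow(Add(-9258, Mul(Add(-3398, Add(2475, Mul(-1, Add(931, Mul(-1, -778))))), Add(Function('h')(10, 55), Function('T')(-47, 38)))), -1) = Pow(Add(-9258, Mul(Add(-3398, Add(2475, Mul(-1, Add(931, Mul(-1, -778))))), Add(Add(55, Pow(10, 2), Mul(55, Pow(10, 2))), Add(4, Mul(-5, -47))))), -1) = Pow(Add(-9258, Mul(Add(-3398, Add(2475, Mul(-1, Add(931, 778)))), Add(Add(55, 100, Mul(55, 100)), Add(4, 235)))), -1) = Pow(Add(-9258, Mul(Add(-3398, Add(2475, Mul(-1, 1709))), Add(Add(55, 100, 5500), 239))), -1) = Pow(Add(-9258, Mul(Add(-3398, Add(2475, -1709)), Add(5655, 239))), -1) = Pow(Add(-9258, Mul(Add(-3398, 766), 5894)), -1) = Pow(Add(-9258, Mul(-2632, 5894)), -1) = Pow(Add(-9258, -15513008), -1) = Pow(-15522266, -1) = Rational(-1, 15522266)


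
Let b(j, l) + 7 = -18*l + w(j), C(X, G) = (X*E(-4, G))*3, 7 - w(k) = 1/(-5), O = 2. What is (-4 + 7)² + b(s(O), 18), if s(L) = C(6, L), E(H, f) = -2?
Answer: -1574/5 ≈ -314.80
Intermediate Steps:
w(k) = 36/5 (w(k) = 7 - 1/(-5) = 7 - 1*(-⅕) = 7 + ⅕ = 36/5)
C(X, G) = -6*X (C(X, G) = (X*(-2))*3 = -2*X*3 = -6*X)
s(L) = -36 (s(L) = -6*6 = -36)
b(j, l) = ⅕ - 18*l (b(j, l) = -7 + (-18*l + 36/5) = -7 + (36/5 - 18*l) = ⅕ - 18*l)
(-4 + 7)² + b(s(O), 18) = (-4 + 7)² + (⅕ - 18*18) = 3² + (⅕ - 324) = 9 - 1619/5 = -1574/5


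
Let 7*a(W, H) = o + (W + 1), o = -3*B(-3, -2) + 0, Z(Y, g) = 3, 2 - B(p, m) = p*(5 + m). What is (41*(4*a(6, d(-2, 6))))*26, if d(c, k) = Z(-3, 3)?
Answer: -110864/7 ≈ -15838.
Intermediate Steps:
B(p, m) = 2 - p*(5 + m)
d(c, k) = 3
o = -33 (o = -3*(2 - 5*(-3) - 1*(-2)*(-3)) + 0 = -3*(2 + 15 - 6) + 0 = -3*11 + 0 = -33 + 0 = -33)
a(W, H) = -32/7 + W/7 (a(W, H) = (-33 + (W + 1))/7 = (-33 + (1 + W))/7 = (-32 + W)/7 = -32/7 + W/7)
(41*(4*a(6, d(-2, 6))))*26 = (41*(4*(-32/7 + (1/7)*6)))*26 = (41*(4*(-32/7 + 6/7)))*26 = (41*(4*(-26/7)))*26 = (41*(-104/7))*26 = -4264/7*26 = -110864/7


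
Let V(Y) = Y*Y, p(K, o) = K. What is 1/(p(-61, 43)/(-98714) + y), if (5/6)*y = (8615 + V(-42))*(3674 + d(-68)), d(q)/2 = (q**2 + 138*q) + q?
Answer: -493570/36773242134247 ≈ -1.3422e-8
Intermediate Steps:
d(q) = 2*q**2 + 278*q (d(q) = 2*((q**2 + 138*q) + q) = 2*(q**2 + 139*q) = 2*q**2 + 278*q)
V(Y) = Y**2
y = -372523068/5 (y = 6*((8615 + (-42)**2)*(3674 + 2*(-68)*(139 - 68)))/5 = 6*((8615 + 1764)*(3674 + 2*(-68)*71))/5 = 6*(10379*(3674 - 9656))/5 = 6*(10379*(-5982))/5 = (6/5)*(-62087178) = -372523068/5 ≈ -7.4505e+7)
1/(p(-61, 43)/(-98714) + y) = 1/(-61/(-98714) - 372523068/5) = 1/(-61*(-1/98714) - 372523068/5) = 1/(61/98714 - 372523068/5) = 1/(-36773242134247/493570) = -493570/36773242134247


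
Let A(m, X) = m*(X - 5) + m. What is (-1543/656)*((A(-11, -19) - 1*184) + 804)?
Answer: -1347039/656 ≈ -2053.4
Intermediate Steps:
A(m, X) = m + m*(-5 + X) (A(m, X) = m*(-5 + X) + m = m + m*(-5 + X))
(-1543/656)*((A(-11, -19) - 1*184) + 804) = (-1543/656)*((-11*(-4 - 19) - 1*184) + 804) = (-1543*1/656)*((-11*(-23) - 184) + 804) = -1543*((253 - 184) + 804)/656 = -1543*(69 + 804)/656 = -1543/656*873 = -1347039/656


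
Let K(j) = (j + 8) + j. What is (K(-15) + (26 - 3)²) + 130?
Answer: 637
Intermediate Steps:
K(j) = 8 + 2*j (K(j) = (8 + j) + j = 8 + 2*j)
(K(-15) + (26 - 3)²) + 130 = ((8 + 2*(-15)) + (26 - 3)²) + 130 = ((8 - 30) + 23²) + 130 = (-22 + 529) + 130 = 507 + 130 = 637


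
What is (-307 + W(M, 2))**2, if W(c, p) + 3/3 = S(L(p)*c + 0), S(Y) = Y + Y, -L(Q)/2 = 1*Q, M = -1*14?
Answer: 38416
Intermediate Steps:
M = -14
L(Q) = -2*Q
S(Y) = 2*Y
W(c, p) = -1 - 4*c*p (W(c, p) = -1 + 2*((-2*p)*c + 0) = -1 + 2*(-2*c*p + 0) = -1 + 2*(-2*c*p) = -1 - 4*c*p)
(-307 + W(M, 2))**2 = (-307 + (-1 - 4*(-14)*2))**2 = (-307 + (-1 + 112))**2 = (-307 + 111)**2 = (-196)**2 = 38416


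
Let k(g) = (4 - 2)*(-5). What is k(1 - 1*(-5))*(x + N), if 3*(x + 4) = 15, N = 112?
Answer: -1130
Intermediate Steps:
k(g) = -10 (k(g) = 2*(-5) = -10)
x = 1 (x = -4 + (⅓)*15 = -4 + 5 = 1)
k(1 - 1*(-5))*(x + N) = -10*(1 + 112) = -10*113 = -1130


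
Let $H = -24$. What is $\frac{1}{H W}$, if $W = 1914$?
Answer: $- \frac{1}{45936} \approx -2.1769 \cdot 10^{-5}$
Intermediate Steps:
$\frac{1}{H W} = \frac{1}{\left(-24\right) 1914} = \frac{1}{-45936} = - \frac{1}{45936}$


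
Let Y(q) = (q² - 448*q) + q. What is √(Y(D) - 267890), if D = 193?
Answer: 4*I*√19807 ≈ 562.95*I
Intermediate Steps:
Y(q) = q² - 447*q
√(Y(D) - 267890) = √(193*(-447 + 193) - 267890) = √(193*(-254) - 267890) = √(-49022 - 267890) = √(-316912) = 4*I*√19807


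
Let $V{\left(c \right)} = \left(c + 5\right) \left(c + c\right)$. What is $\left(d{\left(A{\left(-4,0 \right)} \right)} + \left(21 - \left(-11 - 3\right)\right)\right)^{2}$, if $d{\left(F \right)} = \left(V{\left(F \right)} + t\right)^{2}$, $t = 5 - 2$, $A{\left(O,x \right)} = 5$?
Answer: $113294736$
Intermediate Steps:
$t = 3$ ($t = 5 - 2 = 3$)
$V{\left(c \right)} = 2 c \left(5 + c\right)$ ($V{\left(c \right)} = \left(5 + c\right) 2 c = 2 c \left(5 + c\right)$)
$d{\left(F \right)} = \left(3 + 2 F \left(5 + F\right)\right)^{2}$ ($d{\left(F \right)} = \left(2 F \left(5 + F\right) + 3\right)^{2} = \left(3 + 2 F \left(5 + F\right)\right)^{2}$)
$\left(d{\left(A{\left(-4,0 \right)} \right)} + \left(21 - \left(-11 - 3\right)\right)\right)^{2} = \left(\left(3 + 2 \cdot 5 \left(5 + 5\right)\right)^{2} + \left(21 - \left(-11 - 3\right)\right)\right)^{2} = \left(\left(3 + 2 \cdot 5 \cdot 10\right)^{2} + \left(21 - -14\right)\right)^{2} = \left(\left(3 + 100\right)^{2} + \left(21 + 14\right)\right)^{2} = \left(103^{2} + 35\right)^{2} = \left(10609 + 35\right)^{2} = 10644^{2} = 113294736$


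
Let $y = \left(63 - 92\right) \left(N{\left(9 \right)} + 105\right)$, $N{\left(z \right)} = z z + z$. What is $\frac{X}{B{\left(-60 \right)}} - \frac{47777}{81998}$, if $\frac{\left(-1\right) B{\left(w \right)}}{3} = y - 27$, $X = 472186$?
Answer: $\frac{18951950443}{698868954} \approx 27.118$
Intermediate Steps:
$N{\left(z \right)} = z + z^{2}$ ($N{\left(z \right)} = z^{2} + z = z + z^{2}$)
$y = -5655$ ($y = \left(63 - 92\right) \left(9 \left(1 + 9\right) + 105\right) = - 29 \left(9 \cdot 10 + 105\right) = - 29 \left(90 + 105\right) = \left(-29\right) 195 = -5655$)
$B{\left(w \right)} = 17046$ ($B{\left(w \right)} = - 3 \left(-5655 - 27\right) = \left(-3\right) \left(-5682\right) = 17046$)
$\frac{X}{B{\left(-60 \right)}} - \frac{47777}{81998} = \frac{472186}{17046} - \frac{47777}{81998} = 472186 \cdot \frac{1}{17046} - \frac{47777}{81998} = \frac{236093}{8523} - \frac{47777}{81998} = \frac{18951950443}{698868954}$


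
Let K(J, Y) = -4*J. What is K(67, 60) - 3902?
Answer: -4170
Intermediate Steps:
K(67, 60) - 3902 = -4*67 - 3902 = -268 - 3902 = -4170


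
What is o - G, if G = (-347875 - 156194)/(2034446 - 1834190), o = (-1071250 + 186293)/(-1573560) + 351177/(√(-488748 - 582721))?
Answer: 1304302103/423541440 - 351177*I*√1071469/1071469 ≈ 3.0795 - 339.26*I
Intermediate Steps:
o = 28547/50760 - 351177*I*√1071469/1071469 (o = -884957*(-1/1573560) + 351177/(√(-1071469)) = 28547/50760 + 351177/((I*√1071469)) = 28547/50760 + 351177*(-I*√1071469/1071469) = 28547/50760 - 351177*I*√1071469/1071469 ≈ 0.56239 - 339.26*I)
G = -168023/66752 (G = -504069/200256 = -504069*1/200256 = -168023/66752 ≈ -2.5171)
o - G = (28547/50760 - 351177*I*√1071469/1071469) - 1*(-168023/66752) = (28547/50760 - 351177*I*√1071469/1071469) + 168023/66752 = 1304302103/423541440 - 351177*I*√1071469/1071469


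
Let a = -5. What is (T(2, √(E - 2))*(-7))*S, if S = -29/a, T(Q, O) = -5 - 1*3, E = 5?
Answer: 1624/5 ≈ 324.80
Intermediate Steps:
T(Q, O) = -8 (T(Q, O) = -5 - 3 = -8)
S = 29/5 (S = -29/(-5) = -29*(-⅕) = 29/5 ≈ 5.8000)
(T(2, √(E - 2))*(-7))*S = -8*(-7)*(29/5) = 56*(29/5) = 1624/5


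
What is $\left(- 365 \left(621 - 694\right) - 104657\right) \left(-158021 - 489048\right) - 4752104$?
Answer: $50474394724$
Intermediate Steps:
$\left(- 365 \left(621 - 694\right) - 104657\right) \left(-158021 - 489048\right) - 4752104 = \left(\left(-365\right) \left(-73\right) - 104657\right) \left(-647069\right) - 4752104 = \left(26645 - 104657\right) \left(-647069\right) - 4752104 = \left(-78012\right) \left(-647069\right) - 4752104 = 50479146828 - 4752104 = 50474394724$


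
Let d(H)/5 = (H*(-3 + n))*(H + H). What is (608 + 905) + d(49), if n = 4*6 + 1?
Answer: 529733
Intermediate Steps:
n = 25 (n = 24 + 1 = 25)
d(H) = 220*H² (d(H) = 5*((H*(-3 + 25))*(H + H)) = 5*((H*22)*(2*H)) = 5*((22*H)*(2*H)) = 5*(44*H²) = 220*H²)
(608 + 905) + d(49) = (608 + 905) + 220*49² = 1513 + 220*2401 = 1513 + 528220 = 529733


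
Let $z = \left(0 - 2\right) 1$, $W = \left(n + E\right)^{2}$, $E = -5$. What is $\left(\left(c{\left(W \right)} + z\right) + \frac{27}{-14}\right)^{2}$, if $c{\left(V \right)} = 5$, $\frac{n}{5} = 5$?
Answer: $\frac{225}{196} \approx 1.148$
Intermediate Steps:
$n = 25$ ($n = 5 \cdot 5 = 25$)
$W = 400$ ($W = \left(25 - 5\right)^{2} = 20^{2} = 400$)
$z = -2$ ($z = \left(-2\right) 1 = -2$)
$\left(\left(c{\left(W \right)} + z\right) + \frac{27}{-14}\right)^{2} = \left(\left(5 - 2\right) + \frac{27}{-14}\right)^{2} = \left(3 + 27 \left(- \frac{1}{14}\right)\right)^{2} = \left(3 - \frac{27}{14}\right)^{2} = \left(\frac{15}{14}\right)^{2} = \frac{225}{196}$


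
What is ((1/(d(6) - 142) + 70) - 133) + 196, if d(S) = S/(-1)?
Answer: 19683/148 ≈ 132.99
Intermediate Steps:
d(S) = -S (d(S) = S*(-1) = -S)
((1/(d(6) - 142) + 70) - 133) + 196 = ((1/(-1*6 - 142) + 70) - 133) + 196 = ((1/(-6 - 142) + 70) - 133) + 196 = ((1/(-148) + 70) - 133) + 196 = ((-1/148 + 70) - 133) + 196 = (10359/148 - 133) + 196 = -9325/148 + 196 = 19683/148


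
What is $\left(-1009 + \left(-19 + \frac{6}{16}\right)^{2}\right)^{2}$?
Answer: $\frac{1795640625}{4096} \approx 4.3839 \cdot 10^{5}$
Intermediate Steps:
$\left(-1009 + \left(-19 + \frac{6}{16}\right)^{2}\right)^{2} = \left(-1009 + \left(-19 + 6 \cdot \frac{1}{16}\right)^{2}\right)^{2} = \left(-1009 + \left(-19 + \frac{3}{8}\right)^{2}\right)^{2} = \left(-1009 + \left(- \frac{149}{8}\right)^{2}\right)^{2} = \left(-1009 + \frac{22201}{64}\right)^{2} = \left(- \frac{42375}{64}\right)^{2} = \frac{1795640625}{4096}$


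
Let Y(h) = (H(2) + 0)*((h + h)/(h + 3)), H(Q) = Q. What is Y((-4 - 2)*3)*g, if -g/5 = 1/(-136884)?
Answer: 2/11407 ≈ 0.00017533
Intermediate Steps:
g = 5/136884 (g = -5/(-136884) = -5*(-1/136884) = 5/136884 ≈ 3.6527e-5)
Y(h) = 4*h/(3 + h) (Y(h) = (2 + 0)*((h + h)/(h + 3)) = 2*((2*h)/(3 + h)) = 2*(2*h/(3 + h)) = 4*h/(3 + h))
Y((-4 - 2)*3)*g = (4*((-4 - 2)*3)/(3 + (-4 - 2)*3))*(5/136884) = (4*(-6*3)/(3 - 6*3))*(5/136884) = (4*(-18)/(3 - 18))*(5/136884) = (4*(-18)/(-15))*(5/136884) = (4*(-18)*(-1/15))*(5/136884) = (24/5)*(5/136884) = 2/11407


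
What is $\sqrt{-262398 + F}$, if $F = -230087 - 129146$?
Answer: $i \sqrt{621631} \approx 788.44 i$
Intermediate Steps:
$F = -359233$ ($F = -230087 - 129146 = -359233$)
$\sqrt{-262398 + F} = \sqrt{-262398 - 359233} = \sqrt{-621631} = i \sqrt{621631}$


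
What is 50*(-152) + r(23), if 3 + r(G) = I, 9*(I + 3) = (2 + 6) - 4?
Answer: -68450/9 ≈ -7605.6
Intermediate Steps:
I = -23/9 (I = -3 + ((2 + 6) - 4)/9 = -3 + (8 - 4)/9 = -3 + (⅑)*4 = -3 + 4/9 = -23/9 ≈ -2.5556)
r(G) = -50/9 (r(G) = -3 - 23/9 = -50/9)
50*(-152) + r(23) = 50*(-152) - 50/9 = -7600 - 50/9 = -68450/9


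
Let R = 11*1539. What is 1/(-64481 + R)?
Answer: -1/47552 ≈ -2.1030e-5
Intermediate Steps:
R = 16929
1/(-64481 + R) = 1/(-64481 + 16929) = 1/(-47552) = -1/47552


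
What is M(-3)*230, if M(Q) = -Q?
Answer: 690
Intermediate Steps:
M(-3)*230 = -1*(-3)*230 = 3*230 = 690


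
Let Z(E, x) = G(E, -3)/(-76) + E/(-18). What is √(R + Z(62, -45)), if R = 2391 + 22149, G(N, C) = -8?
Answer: √79719611/57 ≈ 156.64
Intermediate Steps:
Z(E, x) = 2/19 - E/18 (Z(E, x) = -8/(-76) + E/(-18) = -8*(-1/76) + E*(-1/18) = 2/19 - E/18)
R = 24540
√(R + Z(62, -45)) = √(24540 + (2/19 - 1/18*62)) = √(24540 + (2/19 - 31/9)) = √(24540 - 571/171) = √(4195769/171) = √79719611/57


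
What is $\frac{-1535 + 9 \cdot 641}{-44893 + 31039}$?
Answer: $- \frac{2117}{6927} \approx -0.30562$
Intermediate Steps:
$\frac{-1535 + 9 \cdot 641}{-44893 + 31039} = \frac{-1535 + 5769}{-13854} = 4234 \left(- \frac{1}{13854}\right) = - \frac{2117}{6927}$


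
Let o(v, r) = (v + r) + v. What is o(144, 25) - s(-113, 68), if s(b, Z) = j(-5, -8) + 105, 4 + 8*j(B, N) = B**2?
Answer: 1643/8 ≈ 205.38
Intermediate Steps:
j(B, N) = -1/2 + B**2/8
s(b, Z) = 861/8 (s(b, Z) = (-1/2 + (1/8)*(-5)**2) + 105 = (-1/2 + (1/8)*25) + 105 = (-1/2 + 25/8) + 105 = 21/8 + 105 = 861/8)
o(v, r) = r + 2*v (o(v, r) = (r + v) + v = r + 2*v)
o(144, 25) - s(-113, 68) = (25 + 2*144) - 1*861/8 = (25 + 288) - 861/8 = 313 - 861/8 = 1643/8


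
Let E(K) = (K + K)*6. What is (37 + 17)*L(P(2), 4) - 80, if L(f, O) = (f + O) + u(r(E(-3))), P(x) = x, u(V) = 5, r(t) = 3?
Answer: 514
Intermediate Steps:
E(K) = 12*K (E(K) = (2*K)*6 = 12*K)
L(f, O) = 5 + O + f (L(f, O) = (f + O) + 5 = (O + f) + 5 = 5 + O + f)
(37 + 17)*L(P(2), 4) - 80 = (37 + 17)*(5 + 4 + 2) - 80 = 54*11 - 80 = 594 - 80 = 514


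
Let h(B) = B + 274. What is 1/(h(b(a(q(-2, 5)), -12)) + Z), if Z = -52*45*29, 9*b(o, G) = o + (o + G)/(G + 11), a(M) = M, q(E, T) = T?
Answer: -3/202754 ≈ -1.4796e-5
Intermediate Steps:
b(o, G) = o/9 + (G + o)/(9*(11 + G)) (b(o, G) = (o + (o + G)/(G + 11))/9 = (o + (G + o)/(11 + G))/9 = o/9 + (G + o)/(9*(11 + G)))
h(B) = 274 + B
Z = -67860 (Z = -2340*29 = -67860)
1/(h(b(a(q(-2, 5)), -12)) + Z) = 1/((274 + (-12 + 12*5 - 12*5)/(9*(11 - 12))) - 67860) = 1/((274 + (⅑)*(-12 + 60 - 60)/(-1)) - 67860) = 1/((274 + (⅑)*(-1)*(-12)) - 67860) = 1/((274 + 4/3) - 67860) = 1/(826/3 - 67860) = 1/(-202754/3) = -3/202754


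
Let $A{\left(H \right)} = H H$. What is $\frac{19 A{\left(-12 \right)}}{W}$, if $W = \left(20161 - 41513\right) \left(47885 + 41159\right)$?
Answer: $- \frac{171}{118829218} \approx -1.439 \cdot 10^{-6}$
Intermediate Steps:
$A{\left(H \right)} = H^{2}$
$W = -1901267488$ ($W = \left(20161 - 41513\right) 89044 = \left(-21352\right) 89044 = -1901267488$)
$\frac{19 A{\left(-12 \right)}}{W} = \frac{19 \left(-12\right)^{2}}{-1901267488} = 19 \cdot 144 \left(- \frac{1}{1901267488}\right) = 2736 \left(- \frac{1}{1901267488}\right) = - \frac{171}{118829218}$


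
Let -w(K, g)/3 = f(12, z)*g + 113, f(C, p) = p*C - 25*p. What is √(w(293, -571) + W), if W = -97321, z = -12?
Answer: 4*√10598 ≈ 411.79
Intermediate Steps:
f(C, p) = -25*p + C*p (f(C, p) = C*p - 25*p = -25*p + C*p)
w(K, g) = -339 - 468*g (w(K, g) = -3*((-12*(-25 + 12))*g + 113) = -3*((-12*(-13))*g + 113) = -3*(156*g + 113) = -3*(113 + 156*g) = -339 - 468*g)
√(w(293, -571) + W) = √((-339 - 468*(-571)) - 97321) = √((-339 + 267228) - 97321) = √(266889 - 97321) = √169568 = 4*√10598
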